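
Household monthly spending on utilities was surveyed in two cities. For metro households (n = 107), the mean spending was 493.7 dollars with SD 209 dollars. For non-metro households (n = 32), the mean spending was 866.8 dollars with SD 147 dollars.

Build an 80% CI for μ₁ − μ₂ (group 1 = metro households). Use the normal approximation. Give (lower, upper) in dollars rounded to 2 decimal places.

(-415.30, -330.90)

SE₁ = s₁/√n₁ = 209/√107 = 20.2048; SE₂ = 147/√32 = 25.9862.
Independent samples, unequal variances: SE_diff = √(SE₁² + SE₂²) = √(408.23394304 + 675.28259044) = 32.9168.
z* = 1.282, so margin of error = 1.282 × 32.9168 = 42.1993.
Difference in means = 493.7 − 866.8 = -373.1000.
-373.1000 ± 42.1993 → (-415.30, -330.90).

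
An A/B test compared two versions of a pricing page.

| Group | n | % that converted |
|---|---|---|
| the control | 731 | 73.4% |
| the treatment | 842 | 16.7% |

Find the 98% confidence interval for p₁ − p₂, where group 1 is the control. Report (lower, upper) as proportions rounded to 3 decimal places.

SE₁ = √(p̂₁(1−p̂₁)/n₁) = √(0.7340·0.2660/731) = 0.01634; SE₂ = √(0.1670·0.8330/842) = 0.01285.
Independent samples: SE of the difference = √(SE₁² + SE₂²) = √(0.0002669956 + 0.0001651225) = 0.02079.
z* for 98% confidence is 2.326, so the margin of error is 2.326 × 0.02079 = 0.04836.
Point estimate p̂₁ − p̂₂ = 0.7340 − 0.1670 = 0.5670.
0.5670 ± 0.04836 → (0.519, 0.615).

(0.519, 0.615)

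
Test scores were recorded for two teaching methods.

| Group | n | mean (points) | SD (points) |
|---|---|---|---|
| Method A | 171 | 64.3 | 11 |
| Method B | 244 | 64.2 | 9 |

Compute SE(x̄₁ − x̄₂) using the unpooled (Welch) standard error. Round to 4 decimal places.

1.0196

Standard errors of each mean: 11/√171 = 0.8412 and 9/√244 = 0.5762.
SE(x̄₁ − x̄₂) = √(0.8412² + 0.5762²) = 1.0196 for independent samples with unequal variances.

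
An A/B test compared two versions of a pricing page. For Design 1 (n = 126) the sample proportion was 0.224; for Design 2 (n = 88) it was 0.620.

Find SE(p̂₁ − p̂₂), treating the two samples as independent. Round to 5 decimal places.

Each SE is √(p̂(1−p̂)/n): √(0.2240·0.7760/126) = 0.03714 and √(0.6200·0.3800/88) = 0.05174.
SE(p̂₁ − p̂₂) = √(SE₁² + SE₂²) = √(0.0013793796 + 0.0026770276) = 0.06369, since the two samples are independent.

0.06369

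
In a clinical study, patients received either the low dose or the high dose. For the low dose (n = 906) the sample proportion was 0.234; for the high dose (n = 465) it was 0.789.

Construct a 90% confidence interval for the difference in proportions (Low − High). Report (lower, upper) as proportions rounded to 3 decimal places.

(-0.594, -0.516)

Each SE is √(p̂(1−p̂)/n): √(0.2340·0.7660/906) = 0.01407 and √(0.7890·0.2110/465) = 0.01892.
SE(p̂₁ − p̂₂) = √(SE₁² + SE₂²) = √(0.0001979649 + 0.0003579664) = 0.02358, since the two samples are independent.
At 90% confidence z* = 1.645; margin = 1.645 × 0.02358 = 0.03879.
The difference is 0.2340 − 0.7890 = -0.5550, so the interval is -0.5550 ± 0.03879 = (-0.594, -0.516).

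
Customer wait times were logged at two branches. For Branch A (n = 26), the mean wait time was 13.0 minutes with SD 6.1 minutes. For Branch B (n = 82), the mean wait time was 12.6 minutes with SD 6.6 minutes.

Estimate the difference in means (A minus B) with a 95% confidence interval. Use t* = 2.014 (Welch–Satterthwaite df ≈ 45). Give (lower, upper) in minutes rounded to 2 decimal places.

(-2.42, 3.22)

Standard errors of each mean: 6.1/√26 = 1.1963 and 6.6/√82 = 0.7288.
SE(x̄₁ − x̄₂) = √(1.1963² + 0.7288²) = 1.4008 for independent samples with unequal variances.
With t* = 2.014, the margin is 2.014 × 1.4008 = 2.8212.
x̄₁ − x̄₂ = 13.0 − 12.6 = 0.4000; the interval is 0.4000 ± 2.8212 = (-2.42, 3.22).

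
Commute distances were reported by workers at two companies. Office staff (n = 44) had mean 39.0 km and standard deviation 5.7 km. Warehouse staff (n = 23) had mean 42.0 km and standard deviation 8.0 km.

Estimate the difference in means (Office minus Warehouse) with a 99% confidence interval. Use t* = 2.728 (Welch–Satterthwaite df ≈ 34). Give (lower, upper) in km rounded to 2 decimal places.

(-8.12, 2.12)

SE₁ = s₁/√n₁ = 5.7/√44 = 0.8593; SE₂ = 8.0/√23 = 1.6681.
Independent samples, unequal variances: SE_diff = √(SE₁² + SE₂²) = √(0.73839649 + 2.78255761) = 1.8764.
t* = 2.728, so margin of error = 2.728 × 1.8764 = 5.1188.
Difference in means = 39.0 − 42.0 = -3.0000.
-3.0000 ± 5.1188 → (-8.12, 2.12).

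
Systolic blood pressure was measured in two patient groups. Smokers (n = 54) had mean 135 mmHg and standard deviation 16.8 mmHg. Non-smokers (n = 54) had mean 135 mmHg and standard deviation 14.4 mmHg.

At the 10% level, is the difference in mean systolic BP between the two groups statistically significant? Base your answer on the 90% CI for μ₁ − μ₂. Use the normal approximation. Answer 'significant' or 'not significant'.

Per-group SEs: s₁/√n₁ = 16.8/√54 = 2.2862, s₂/√n₂ = 14.4/√54 = 1.9596.
Unpooled SE of the difference: √(5.22671044 + 3.84003216) = 3.0111.
Margin of error = z* · SE = 1.645 × 3.0111 = 4.9533.
x̄₁ − x̄₂ = 135 − 135 = 0.0000.
CI: 0.0000 ± 4.9533 = (-4.9533, 4.9533).
The interval (-4.9533, 4.9533) contains 0, so the difference is not significant.

not significant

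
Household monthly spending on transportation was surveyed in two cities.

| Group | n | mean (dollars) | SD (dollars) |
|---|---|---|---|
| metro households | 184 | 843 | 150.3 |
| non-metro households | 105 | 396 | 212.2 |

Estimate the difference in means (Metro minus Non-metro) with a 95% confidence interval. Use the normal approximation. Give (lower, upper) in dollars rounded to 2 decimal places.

(400.97, 493.03)

SE₁ = s₁/√n₁ = 150.3/√184 = 11.0803; SE₂ = 212.2/√105 = 20.7086.
Independent samples, unequal variances: SE_diff = √(SE₁² + SE₂²) = √(122.77304809 + 428.84611396) = 23.4866.
z* = 1.960, so margin of error = 1.960 × 23.4866 = 46.0337.
Difference in means = 843 − 396 = 447.0000.
447.0000 ± 46.0337 → (400.97, 493.03).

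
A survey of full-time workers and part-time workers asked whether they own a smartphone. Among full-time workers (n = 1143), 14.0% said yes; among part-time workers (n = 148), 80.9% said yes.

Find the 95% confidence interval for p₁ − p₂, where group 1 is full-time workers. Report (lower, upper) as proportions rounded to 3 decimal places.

The two standard errors are √(0.1400×0.8600/1143) = 0.01026 and √(0.8090×0.1910/148) = 0.03231.
Because the samples are independent, SE_diff = √(0.01026² + 0.03231²) = 0.03390.
Using z* = 1.960 for 95%, ME = 1.960 × 0.03390 = 0.06644.
p̂₁ − p̂₂ = -0.6690; interval -0.6690 ± 0.06644 gives (-0.735, -0.603).

(-0.735, -0.603)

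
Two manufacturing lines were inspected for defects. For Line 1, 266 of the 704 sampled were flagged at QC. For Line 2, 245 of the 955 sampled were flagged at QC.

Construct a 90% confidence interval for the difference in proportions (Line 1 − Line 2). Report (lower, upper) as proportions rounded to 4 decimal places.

Sample proportions: 266/704 = 0.3778, 245/955 = 0.2565.
Each SE is √(p̂(1−p̂)/n): √(0.3778·0.6222/704) = 0.01827 and √(0.2565·0.7435/955) = 0.01413.
SE(p̂₁ − p̂₂) = √(SE₁² + SE₂²) = √(0.0003337929 + 0.0001996569) = 0.02310, since the two samples are independent.
At 90% confidence z* = 1.645; margin = 1.645 × 0.02310 = 0.03800.
The difference is 0.3778 − 0.2565 = 0.1213, so the interval is 0.1213 ± 0.03800 = (0.0833, 0.1593).

(0.0833, 0.1593)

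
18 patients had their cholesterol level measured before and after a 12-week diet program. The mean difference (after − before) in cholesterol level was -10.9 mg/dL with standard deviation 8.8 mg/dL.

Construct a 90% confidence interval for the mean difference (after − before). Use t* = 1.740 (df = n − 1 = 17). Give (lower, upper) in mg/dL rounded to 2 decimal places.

(-14.51, -7.29)

This is a matched-pairs design, so SE = s_d/√n = 8.8/√18 = 2.0742.
Margin = 1.740 × 2.0742 = 3.6091; the interval is -10.9 ± 3.6091 = (-14.51, -7.29).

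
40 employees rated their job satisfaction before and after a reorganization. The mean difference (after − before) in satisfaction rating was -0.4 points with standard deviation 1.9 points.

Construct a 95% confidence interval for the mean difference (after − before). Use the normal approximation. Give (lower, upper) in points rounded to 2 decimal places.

This is a matched-pairs design, so SE = s_d/√n = 1.9/√40 = 0.3004.
Margin = 1.960 × 0.3004 = 0.5888; the interval is -0.4 ± 0.5888 = (-0.99, 0.19).

(-0.99, 0.19)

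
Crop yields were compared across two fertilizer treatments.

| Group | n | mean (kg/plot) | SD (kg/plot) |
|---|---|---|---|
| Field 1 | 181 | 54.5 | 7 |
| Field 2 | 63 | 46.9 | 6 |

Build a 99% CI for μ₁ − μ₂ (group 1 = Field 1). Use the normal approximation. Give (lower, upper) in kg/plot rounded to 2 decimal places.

(5.24, 9.96)

Per-group SEs: s₁/√n₁ = 7/√181 = 0.5203, s₂/√n₂ = 6/√63 = 0.7559.
Unpooled SE of the difference: √(0.27071209 + 0.57138481) = 0.9177.
Margin of error = z* · SE = 2.576 × 0.9177 = 2.3640.
x̄₁ − x̄₂ = 54.5 − 46.9 = 7.6000.
CI: 7.6000 ± 2.3640 = (5.24, 9.96).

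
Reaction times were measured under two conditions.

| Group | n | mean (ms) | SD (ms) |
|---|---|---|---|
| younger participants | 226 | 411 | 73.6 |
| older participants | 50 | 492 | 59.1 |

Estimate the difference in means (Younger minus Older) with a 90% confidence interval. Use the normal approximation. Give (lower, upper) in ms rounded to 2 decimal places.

SE₁ = s₁/√n₁ = 73.6/√226 = 4.8958; SE₂ = 59.1/√50 = 8.3580.
Independent samples, unequal variances: SE_diff = √(SE₁² + SE₂²) = √(23.96885764 + 69.856164) = 9.6863.
z* = 1.645, so margin of error = 1.645 × 9.6863 = 15.9340.
Difference in means = 411 − 492 = -81.0000.
-81.0000 ± 15.9340 → (-96.93, -65.07).

(-96.93, -65.07)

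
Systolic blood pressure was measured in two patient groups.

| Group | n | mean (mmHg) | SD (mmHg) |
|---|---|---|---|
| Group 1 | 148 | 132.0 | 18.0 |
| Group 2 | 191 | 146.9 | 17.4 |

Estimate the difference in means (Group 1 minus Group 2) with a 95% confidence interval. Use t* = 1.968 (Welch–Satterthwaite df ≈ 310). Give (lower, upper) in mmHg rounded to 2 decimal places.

(-18.72, -11.08)

Per-group SEs: s₁/√n₁ = 18.0/√148 = 1.4796, s₂/√n₂ = 17.4/√191 = 1.2590.
Unpooled SE of the difference: √(2.18921616 + 1.585081) = 1.9428.
Margin of error = t* · SE = 1.968 × 1.9428 = 3.8234.
x̄₁ − x̄₂ = 132.0 − 146.9 = -14.9000.
CI: -14.9000 ± 3.8234 = (-18.72, -11.08).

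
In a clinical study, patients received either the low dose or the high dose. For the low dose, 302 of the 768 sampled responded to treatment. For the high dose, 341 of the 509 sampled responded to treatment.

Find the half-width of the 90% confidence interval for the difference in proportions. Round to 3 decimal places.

First, p̂₁ = 302/768 = 0.3932; p̂₂ = 341/509 = 0.6699.
The two standard errors are √(0.3932×0.6068/768) = 0.01763 and √(0.6699×0.3301/509) = 0.02084.
Because the samples are independent, SE_diff = √(0.01763² + 0.02084²) = 0.02730.
Using z* = 1.645 for 90%, ME = 1.645 × 0.02730 = 0.04491.

0.045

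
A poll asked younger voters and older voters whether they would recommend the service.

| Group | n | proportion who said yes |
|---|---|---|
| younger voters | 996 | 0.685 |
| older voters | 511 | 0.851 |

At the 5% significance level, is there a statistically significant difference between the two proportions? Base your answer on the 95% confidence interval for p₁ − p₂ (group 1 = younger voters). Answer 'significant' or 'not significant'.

The two standard errors are √(0.6850×0.3150/996) = 0.01472 and √(0.8510×0.1490/511) = 0.01575.
Because the samples are independent, SE_diff = √(0.01472² + 0.01575²) = 0.02156.
Using z* = 1.960 for 95%, ME = 1.960 × 0.02156 = 0.04226.
p̂₁ − p̂₂ = -0.1660; interval -0.1660 ± 0.04226 gives (-0.20826, -0.12374).
The interval (-0.20826, -0.12374) does not contain 0, so the difference is significant.

significant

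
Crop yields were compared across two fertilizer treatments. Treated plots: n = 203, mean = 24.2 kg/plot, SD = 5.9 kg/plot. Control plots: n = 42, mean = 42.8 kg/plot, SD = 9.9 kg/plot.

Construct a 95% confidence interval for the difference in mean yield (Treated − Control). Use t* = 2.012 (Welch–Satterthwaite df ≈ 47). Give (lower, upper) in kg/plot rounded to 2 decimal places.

(-21.78, -15.42)

Per-group SEs: s₁/√n₁ = 5.9/√203 = 0.4141, s₂/√n₂ = 9.9/√42 = 1.5276.
Unpooled SE of the difference: √(0.17147881 + 2.33356176) = 1.5827.
Margin of error = t* · SE = 2.012 × 1.5827 = 3.1844.
x̄₁ − x̄₂ = 24.2 − 42.8 = -18.6000.
CI: -18.6000 ± 3.1844 = (-21.78, -15.42).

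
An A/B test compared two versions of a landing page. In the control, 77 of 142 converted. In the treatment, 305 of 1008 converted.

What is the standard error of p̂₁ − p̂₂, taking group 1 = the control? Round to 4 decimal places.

First, p̂₁ = 77/142 = 0.5423; p̂₂ = 305/1008 = 0.3026.
The two standard errors are √(0.5423×0.4577/142) = 0.04181 and √(0.3026×0.6974/1008) = 0.01447.
Because the samples are independent, SE_diff = √(0.04181² + 0.01447²) = 0.04424.

0.0442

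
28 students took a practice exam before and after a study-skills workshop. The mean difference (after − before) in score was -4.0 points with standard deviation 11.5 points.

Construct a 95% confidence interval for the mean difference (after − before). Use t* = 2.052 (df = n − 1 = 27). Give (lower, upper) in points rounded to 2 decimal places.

(-8.46, 0.46)

This is a matched-pairs design, so SE = s_d/√n = 11.5/√28 = 2.1733.
Margin = 2.052 × 2.1733 = 4.4596; the interval is -4.0 ± 4.4596 = (-8.46, 0.46).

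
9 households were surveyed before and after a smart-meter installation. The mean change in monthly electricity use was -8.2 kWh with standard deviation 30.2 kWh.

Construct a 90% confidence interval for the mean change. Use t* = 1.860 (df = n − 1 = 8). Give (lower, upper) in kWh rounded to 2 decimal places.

(-26.92, 10.52)

Paired design: SE = s_d/√n = 30.2/√9 = 10.0667.
t* = 1.860; margin of error = 1.860 × 10.0667 = 18.7241.
-8.2 ± 18.7241 → (-26.92, 10.52).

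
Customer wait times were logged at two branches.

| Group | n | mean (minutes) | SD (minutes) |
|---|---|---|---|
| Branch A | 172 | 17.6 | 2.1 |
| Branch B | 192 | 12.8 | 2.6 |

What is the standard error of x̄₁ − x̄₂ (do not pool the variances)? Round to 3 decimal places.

Per-group SEs: s₁/√n₁ = 2.1/√172 = 0.1601, s₂/√n₂ = 2.6/√192 = 0.1876.
Unpooled SE of the difference: √(0.02563201 + 0.03519376) = 0.2466.

0.247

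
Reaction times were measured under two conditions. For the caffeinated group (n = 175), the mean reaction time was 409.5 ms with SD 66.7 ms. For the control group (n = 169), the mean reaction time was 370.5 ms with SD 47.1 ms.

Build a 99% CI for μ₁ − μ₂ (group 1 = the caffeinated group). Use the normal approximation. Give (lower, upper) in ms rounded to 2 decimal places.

Per-group SEs: s₁/√n₁ = 66.7/√175 = 5.0420, s₂/√n₂ = 47.1/√169 = 3.6231.
Unpooled SE of the difference: √(25.421764 + 13.12685361) = 6.2088.
Margin of error = z* · SE = 2.576 × 6.2088 = 15.9939.
x̄₁ − x̄₂ = 409.5 − 370.5 = 39.0000.
CI: 39.0000 ± 15.9939 = (23.01, 54.99).

(23.01, 54.99)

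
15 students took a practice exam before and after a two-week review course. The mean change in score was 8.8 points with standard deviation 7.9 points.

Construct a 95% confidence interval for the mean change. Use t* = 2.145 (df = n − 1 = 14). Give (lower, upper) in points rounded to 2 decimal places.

This is a matched-pairs design, so SE = s_d/√n = 7.9/√15 = 2.0398.
Margin = 2.145 × 2.0398 = 4.3754; the interval is 8.8 ± 4.3754 = (4.42, 13.18).

(4.42, 13.18)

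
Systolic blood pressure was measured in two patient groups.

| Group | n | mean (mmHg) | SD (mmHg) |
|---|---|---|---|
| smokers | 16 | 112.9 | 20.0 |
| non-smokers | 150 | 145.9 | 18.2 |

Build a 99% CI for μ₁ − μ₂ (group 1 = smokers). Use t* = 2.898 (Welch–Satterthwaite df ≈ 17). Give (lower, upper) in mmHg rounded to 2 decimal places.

(-48.12, -17.88)

Per-group SEs: s₁/√n₁ = 20.0/√16 = 5.0000, s₂/√n₂ = 18.2/√150 = 1.4860.
Unpooled SE of the difference: √(25.0 + 2.208196) = 5.2161.
Margin of error = t* · SE = 2.898 × 5.2161 = 15.1163.
x̄₁ − x̄₂ = 112.9 − 145.9 = -33.0000.
CI: -33.0000 ± 15.1163 = (-48.12, -17.88).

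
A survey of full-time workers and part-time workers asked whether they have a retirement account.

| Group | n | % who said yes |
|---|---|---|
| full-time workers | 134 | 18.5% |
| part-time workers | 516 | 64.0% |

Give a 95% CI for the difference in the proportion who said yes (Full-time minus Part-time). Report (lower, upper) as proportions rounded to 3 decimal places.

(-0.533, -0.377)

Each SE is √(p̂(1−p̂)/n): √(0.1850·0.8150/134) = 0.03354 and √(0.6400·0.3600/516) = 0.02113.
SE(p̂₁ − p̂₂) = √(SE₁² + SE₂²) = √(0.0011249316 + 0.0004464769) = 0.03964, since the two samples are independent.
At 95% confidence z* = 1.960; margin = 1.960 × 0.03964 = 0.07769.
The difference is 0.1850 − 0.6400 = -0.4550, so the interval is -0.4550 ± 0.07769 = (-0.533, -0.377).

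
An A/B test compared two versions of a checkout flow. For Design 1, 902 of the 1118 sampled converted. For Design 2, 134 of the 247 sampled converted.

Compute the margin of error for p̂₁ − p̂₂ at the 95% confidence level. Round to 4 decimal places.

Sample proportions: 902/1118 = 0.8068, 134/247 = 0.5425.
Each SE is √(p̂(1−p̂)/n): √(0.8068·0.1932/1118) = 0.01181 and √(0.5425·0.4575/247) = 0.03170.
SE(p̂₁ − p̂₂) = √(SE₁² + SE₂²) = √(0.0001394761 + 0.00100489) = 0.03383, since the two samples are independent.
At 95% confidence z* = 1.960; margin = 1.960 × 0.03383 = 0.06631.

0.0663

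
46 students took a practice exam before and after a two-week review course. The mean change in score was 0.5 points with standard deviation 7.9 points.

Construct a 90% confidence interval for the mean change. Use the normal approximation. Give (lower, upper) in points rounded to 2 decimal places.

(-1.42, 2.42)

Paired design: SE = s_d/√n = 7.9/√46 = 1.1648.
z* = 1.645; margin of error = 1.645 × 1.1648 = 1.9161.
0.5 ± 1.9161 → (-1.42, 2.42).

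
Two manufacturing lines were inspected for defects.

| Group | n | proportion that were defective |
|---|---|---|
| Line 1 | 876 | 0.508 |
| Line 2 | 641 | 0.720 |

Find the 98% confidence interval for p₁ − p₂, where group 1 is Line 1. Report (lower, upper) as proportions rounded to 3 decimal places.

(-0.269, -0.155)

The two standard errors are √(0.5080×0.4920/876) = 0.01689 and √(0.7200×0.2800/641) = 0.01773.
Because the samples are independent, SE_diff = √(0.01689² + 0.01773²) = 0.02449.
Using z* = 2.326 for 98%, ME = 2.326 × 0.02449 = 0.05696.
p̂₁ − p̂₂ = -0.2120; interval -0.2120 ± 0.05696 gives (-0.269, -0.155).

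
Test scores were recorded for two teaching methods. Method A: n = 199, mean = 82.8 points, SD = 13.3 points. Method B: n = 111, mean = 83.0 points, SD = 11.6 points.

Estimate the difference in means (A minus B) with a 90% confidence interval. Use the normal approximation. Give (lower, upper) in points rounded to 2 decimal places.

(-2.58, 2.18)

Standard errors of each mean: 13.3/√199 = 0.9428 and 11.6/√111 = 1.1010.
SE(x̄₁ − x̄₂) = √(0.9428² + 1.1010²) = 1.4495 for independent samples with unequal variances.
With z* = 1.645, the margin is 1.645 × 1.4495 = 2.3844.
x̄₁ − x̄₂ = 82.8 − 83.0 = -0.2000; the interval is -0.2000 ± 2.3844 = (-2.58, 2.18).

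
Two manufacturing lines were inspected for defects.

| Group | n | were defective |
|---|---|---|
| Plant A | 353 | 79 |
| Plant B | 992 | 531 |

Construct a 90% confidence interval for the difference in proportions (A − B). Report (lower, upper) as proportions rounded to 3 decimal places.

(-0.356, -0.267)

First, p̂₁ = 79/353 = 0.2238; p̂₂ = 531/992 = 0.5353.
The two standard errors are √(0.2238×0.7762/353) = 0.02218 and √(0.5353×0.4647/992) = 0.01584.
Because the samples are independent, SE_diff = √(0.02218² + 0.01584²) = 0.02726.
Using z* = 1.645 for 90%, ME = 1.645 × 0.02726 = 0.04484.
p̂₁ − p̂₂ = -0.3115; interval -0.3115 ± 0.04484 gives (-0.356, -0.267).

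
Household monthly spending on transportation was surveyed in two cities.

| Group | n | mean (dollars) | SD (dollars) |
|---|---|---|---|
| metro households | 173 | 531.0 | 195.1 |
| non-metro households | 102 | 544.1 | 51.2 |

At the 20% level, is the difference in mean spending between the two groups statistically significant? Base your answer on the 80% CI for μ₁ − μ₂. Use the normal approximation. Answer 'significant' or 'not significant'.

not significant

SE₁ = s₁/√n₁ = 195.1/√173 = 14.8332; SE₂ = 51.2/√102 = 5.0696.
Independent samples, unequal variances: SE_diff = √(SE₁² + SE₂²) = √(220.02382224 + 25.70084416) = 15.6756.
z* = 1.282, so margin of error = 1.282 × 15.6756 = 20.0961.
Difference in means = 531.0 − 544.1 = -13.1000.
-13.1000 ± 20.0961 → (-33.1961, 6.9961).
The interval (-33.1961, 6.9961) contains 0, so the difference is not significant.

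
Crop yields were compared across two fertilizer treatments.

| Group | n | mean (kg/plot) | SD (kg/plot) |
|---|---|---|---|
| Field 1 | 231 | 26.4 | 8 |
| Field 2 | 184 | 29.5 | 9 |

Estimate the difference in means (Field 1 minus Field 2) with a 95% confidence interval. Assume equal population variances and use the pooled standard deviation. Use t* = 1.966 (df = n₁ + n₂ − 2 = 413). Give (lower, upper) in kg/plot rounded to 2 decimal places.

s_p = √[((n₁−1)s₁² + (n₂−1)s₂²)/(n₁+n₂−2)] = √[(230·8² + 183·9²)/413] = 8.4577.
SE = 8.4577·√(1/231 + 1/184) = 0.8357.
With t* = 1.966, margin = 1.966 × 0.8357 = 1.6430.
x̄₁ − x̄₂ = 26.4 − 29.5 = -3.1000; interval -3.1000 ± 1.6430 = (-4.74, -1.46).

(-4.74, -1.46)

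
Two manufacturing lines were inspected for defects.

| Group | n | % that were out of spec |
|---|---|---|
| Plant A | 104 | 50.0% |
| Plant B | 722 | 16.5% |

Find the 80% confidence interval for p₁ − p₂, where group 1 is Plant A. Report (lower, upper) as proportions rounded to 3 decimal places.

The two standard errors are √(0.5000×0.5000/104) = 0.04903 and √(0.1650×0.8350/722) = 0.01381.
Because the samples are independent, SE_diff = √(0.04903² + 0.01381²) = 0.05094.
Using z* = 1.282 for 80%, ME = 1.282 × 0.05094 = 0.06531.
p̂₁ − p̂₂ = 0.3350; interval 0.3350 ± 0.06531 gives (0.270, 0.400).

(0.270, 0.400)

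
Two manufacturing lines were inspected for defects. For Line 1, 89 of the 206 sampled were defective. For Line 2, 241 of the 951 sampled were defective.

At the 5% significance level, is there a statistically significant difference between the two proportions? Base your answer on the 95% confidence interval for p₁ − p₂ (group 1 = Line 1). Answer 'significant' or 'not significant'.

significant

p̂₁ = 89/206 = 0.4320 and p̂₂ = 241/951 = 0.2534.
SE₁ = √(p̂₁(1−p̂₁)/n₁) = √(0.4320·0.5680/206) = 0.03451; SE₂ = √(0.2534·0.7466/951) = 0.01410.
Independent samples: SE of the difference = √(SE₁² + SE₂²) = √(0.0011909401 + 0.00019881) = 0.03728.
z* for 95% confidence is 1.960, so the margin of error is 1.960 × 0.03728 = 0.07307.
Point estimate p̂₁ − p̂₂ = 0.4320 − 0.2534 = 0.1786.
0.1786 ± 0.07307 → (0.10553, 0.25167).
The interval (0.10553, 0.25167) does not contain 0, so the difference is significant.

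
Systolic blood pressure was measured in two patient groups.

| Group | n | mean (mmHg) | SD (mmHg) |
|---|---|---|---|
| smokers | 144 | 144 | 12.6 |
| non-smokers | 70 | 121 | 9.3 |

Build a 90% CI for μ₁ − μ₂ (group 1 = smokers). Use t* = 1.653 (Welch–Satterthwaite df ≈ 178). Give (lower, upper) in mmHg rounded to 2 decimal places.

Standard errors of each mean: 12.6/√144 = 1.0500 and 9.3/√70 = 1.1116.
SE(x̄₁ − x̄₂) = √(1.0500² + 1.1116²) = 1.5291 for independent samples with unequal variances.
With t* = 1.653, the margin is 1.653 × 1.5291 = 2.5276.
x̄₁ − x̄₂ = 144 − 121 = 23.0000; the interval is 23.0000 ± 2.5276 = (20.47, 25.53).

(20.47, 25.53)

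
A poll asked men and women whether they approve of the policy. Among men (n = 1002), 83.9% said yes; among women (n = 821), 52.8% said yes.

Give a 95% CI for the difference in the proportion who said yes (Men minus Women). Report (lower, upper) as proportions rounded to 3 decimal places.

The two standard errors are √(0.8390×0.1610/1002) = 0.01161 and √(0.5280×0.4720/821) = 0.01742.
Because the samples are independent, SE_diff = √(0.01161² + 0.01742²) = 0.02093.
Using z* = 1.960 for 95%, ME = 1.960 × 0.02093 = 0.04102.
p̂₁ − p̂₂ = 0.3110; interval 0.3110 ± 0.04102 gives (0.270, 0.352).

(0.270, 0.352)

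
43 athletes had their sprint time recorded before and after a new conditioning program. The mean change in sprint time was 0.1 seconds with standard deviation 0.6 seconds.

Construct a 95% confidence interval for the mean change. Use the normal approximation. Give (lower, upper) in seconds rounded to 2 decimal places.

This is a matched-pairs design, so SE = s_d/√n = 0.6/√43 = 0.0915.
Margin = 1.960 × 0.0915 = 0.1793; the interval is 0.1 ± 0.1793 = (-0.08, 0.28).

(-0.08, 0.28)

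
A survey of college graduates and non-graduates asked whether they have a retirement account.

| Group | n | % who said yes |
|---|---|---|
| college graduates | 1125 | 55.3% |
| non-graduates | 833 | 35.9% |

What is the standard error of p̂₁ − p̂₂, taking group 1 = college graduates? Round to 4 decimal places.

Each SE is √(p̂(1−p̂)/n): √(0.5530·0.4470/1125) = 0.01482 and √(0.3590·0.6410/833) = 0.01662.
SE(p̂₁ − p̂₂) = √(SE₁² + SE₂²) = √(0.0002196324 + 0.0002762244) = 0.02227, since the two samples are independent.

0.0223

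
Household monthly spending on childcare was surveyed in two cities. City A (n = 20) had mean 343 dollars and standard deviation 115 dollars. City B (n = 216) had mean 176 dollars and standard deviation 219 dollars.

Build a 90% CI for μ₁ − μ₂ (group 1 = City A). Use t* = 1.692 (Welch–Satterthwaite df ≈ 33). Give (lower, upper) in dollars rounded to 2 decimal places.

(116.71, 217.29)

Standard errors of each mean: 115/√20 = 25.7148 and 219/√216 = 14.9011.
SE(x̄₁ − x̄₂) = √(25.7148² + 14.9011²) = 29.7203 for independent samples with unequal variances.
With t* = 1.692, the margin is 1.692 × 29.7203 = 50.2867.
x̄₁ − x̄₂ = 343 − 176 = 167.0000; the interval is 167.0000 ± 50.2867 = (116.71, 217.29).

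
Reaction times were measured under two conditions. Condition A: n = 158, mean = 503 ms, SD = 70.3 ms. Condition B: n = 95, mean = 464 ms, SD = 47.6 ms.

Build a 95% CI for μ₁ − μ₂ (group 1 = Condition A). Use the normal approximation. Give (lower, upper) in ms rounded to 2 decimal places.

(24.45, 53.55)

Standard errors of each mean: 70.3/√158 = 5.5928 and 47.6/√95 = 4.8837.
SE(x̄₁ − x̄₂) = √(5.5928² + 4.8837²) = 7.4250 for independent samples with unequal variances.
With z* = 1.960, the margin is 1.960 × 7.4250 = 14.5530.
x̄₁ − x̄₂ = 503 − 464 = 39.0000; the interval is 39.0000 ± 14.5530 = (24.45, 53.55).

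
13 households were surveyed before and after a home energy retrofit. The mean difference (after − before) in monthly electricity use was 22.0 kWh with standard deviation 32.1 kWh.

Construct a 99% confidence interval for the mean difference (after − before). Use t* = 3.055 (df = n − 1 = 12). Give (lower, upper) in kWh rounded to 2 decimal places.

This is a matched-pairs design, so SE = s_d/√n = 32.1/√13 = 8.9029.
Margin = 3.055 × 8.9029 = 27.1984; the interval is 22.0 ± 27.1984 = (-5.20, 49.20).

(-5.20, 49.20)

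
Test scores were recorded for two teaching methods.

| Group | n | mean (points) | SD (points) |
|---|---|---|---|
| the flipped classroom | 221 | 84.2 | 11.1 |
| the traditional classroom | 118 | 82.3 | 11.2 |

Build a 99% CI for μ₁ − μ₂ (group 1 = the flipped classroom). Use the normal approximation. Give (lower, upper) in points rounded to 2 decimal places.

(-1.38, 5.18)

SE₁ = s₁/√n₁ = 11.1/√221 = 0.7467; SE₂ = 11.2/√118 = 1.0310.
Independent samples, unequal variances: SE_diff = √(SE₁² + SE₂²) = √(0.55756089 + 1.062961) = 1.2730.
z* = 2.576, so margin of error = 2.576 × 1.2730 = 3.2792.
Difference in means = 84.2 − 82.3 = 1.9000.
1.9000 ± 3.2792 → (-1.38, 5.18).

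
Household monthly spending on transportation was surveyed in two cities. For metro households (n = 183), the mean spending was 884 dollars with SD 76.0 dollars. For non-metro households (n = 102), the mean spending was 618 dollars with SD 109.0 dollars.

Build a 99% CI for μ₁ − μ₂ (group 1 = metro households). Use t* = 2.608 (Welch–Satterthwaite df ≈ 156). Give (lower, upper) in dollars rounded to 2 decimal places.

(234.27, 297.73)

SE₁ = s₁/√n₁ = 76.0/√183 = 5.6181; SE₂ = 109.0/√102 = 10.7926.
Independent samples, unequal variances: SE_diff = √(SE₁² + SE₂²) = √(31.56304761 + 116.48021476) = 12.1673.
t* = 2.608, so margin of error = 2.608 × 12.1673 = 31.7323.
Difference in means = 884 − 618 = 266.0000.
266.0000 ± 31.7323 → (234.27, 297.73).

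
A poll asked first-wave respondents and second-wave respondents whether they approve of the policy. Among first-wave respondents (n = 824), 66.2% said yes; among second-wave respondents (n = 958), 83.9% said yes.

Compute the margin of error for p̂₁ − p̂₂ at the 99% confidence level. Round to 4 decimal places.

The two standard errors are √(0.6620×0.3380/824) = 0.01648 and √(0.8390×0.1610/958) = 0.01187.
Because the samples are independent, SE_diff = √(0.01648² + 0.01187²) = 0.02031.
Using z* = 2.576 for 99%, ME = 2.576 × 0.02031 = 0.05232.

0.0523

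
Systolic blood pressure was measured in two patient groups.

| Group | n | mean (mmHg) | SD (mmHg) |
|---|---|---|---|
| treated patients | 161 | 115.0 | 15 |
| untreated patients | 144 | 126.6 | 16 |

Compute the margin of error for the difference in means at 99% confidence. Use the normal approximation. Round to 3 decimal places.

Standard errors of each mean: 15/√161 = 1.1822 and 16/√144 = 1.3333.
SE(x̄₁ − x̄₂) = √(1.1822² + 1.3333²) = 1.7819 for independent samples with unequal variances.
With z* = 2.576, the margin is 2.576 × 1.7819 = 4.5902.

4.590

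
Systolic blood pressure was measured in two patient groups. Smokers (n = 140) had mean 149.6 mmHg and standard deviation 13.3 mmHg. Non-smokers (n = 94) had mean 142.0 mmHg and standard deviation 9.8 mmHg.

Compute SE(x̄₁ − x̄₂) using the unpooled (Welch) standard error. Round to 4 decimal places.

1.5117

Per-group SEs: s₁/√n₁ = 13.3/√140 = 1.1241, s₂/√n₂ = 9.8/√94 = 1.0108.
Unpooled SE of the difference: √(1.26360081 + 1.02171664) = 1.5117.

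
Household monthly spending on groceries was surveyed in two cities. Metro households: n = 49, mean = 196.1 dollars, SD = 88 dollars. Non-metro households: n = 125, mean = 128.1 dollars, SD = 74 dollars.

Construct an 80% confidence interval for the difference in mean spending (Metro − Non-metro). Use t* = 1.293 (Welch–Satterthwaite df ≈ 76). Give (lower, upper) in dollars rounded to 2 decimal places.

Standard errors of each mean: 88/√49 = 12.5714 and 74/√125 = 6.6188.
SE(x̄₁ − x̄₂) = √(12.5714² + 6.6188²) = 14.2073 for independent samples with unequal variances.
With t* = 1.293, the margin is 1.293 × 14.2073 = 18.3700.
x̄₁ − x̄₂ = 196.1 − 128.1 = 68.0000; the interval is 68.0000 ± 18.3700 = (49.63, 86.37).

(49.63, 86.37)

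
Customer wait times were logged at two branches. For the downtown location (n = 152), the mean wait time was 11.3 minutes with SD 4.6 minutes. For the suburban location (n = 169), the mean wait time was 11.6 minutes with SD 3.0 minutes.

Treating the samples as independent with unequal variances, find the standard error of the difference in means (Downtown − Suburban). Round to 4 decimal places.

SE₁ = s₁/√n₁ = 4.6/√152 = 0.3731; SE₂ = 3.0/√169 = 0.2308.
Independent samples, unequal variances: SE_diff = √(SE₁² + SE₂²) = √(0.13920361 + 0.05326864) = 0.4387.

0.4387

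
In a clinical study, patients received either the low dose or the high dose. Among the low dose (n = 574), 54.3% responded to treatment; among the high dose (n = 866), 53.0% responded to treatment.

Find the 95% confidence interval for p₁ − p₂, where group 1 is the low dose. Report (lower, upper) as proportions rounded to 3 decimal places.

(-0.040, 0.066)

SE₁ = √(p̂₁(1−p̂₁)/n₁) = √(0.5430·0.4570/574) = 0.02079; SE₂ = √(0.5300·0.4700/866) = 0.01696.
Independent samples: SE of the difference = √(SE₁² + SE₂²) = √(0.0004322241 + 0.0002876416) = 0.02683.
z* for 95% confidence is 1.960, so the margin of error is 1.960 × 0.02683 = 0.05259.
Point estimate p̂₁ − p̂₂ = 0.5430 − 0.5300 = 0.0130.
0.0130 ± 0.05259 → (-0.040, 0.066).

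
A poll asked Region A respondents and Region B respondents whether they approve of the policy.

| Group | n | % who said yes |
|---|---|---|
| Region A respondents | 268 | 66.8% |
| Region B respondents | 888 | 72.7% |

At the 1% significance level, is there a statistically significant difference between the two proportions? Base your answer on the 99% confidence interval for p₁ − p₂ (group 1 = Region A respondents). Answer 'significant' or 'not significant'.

not significant

SE₁ = √(p̂₁(1−p̂₁)/n₁) = √(0.6680·0.3320/268) = 0.02877; SE₂ = √(0.7270·0.2730/888) = 0.01495.
Independent samples: SE of the difference = √(SE₁² + SE₂²) = √(0.0008277129 + 0.0002235025) = 0.03242.
z* for 99% confidence is 2.576, so the margin of error is 2.576 × 0.03242 = 0.08351.
Point estimate p̂₁ − p̂₂ = 0.6680 − 0.7270 = -0.0590.
-0.0590 ± 0.08351 → (-0.14251, 0.02451).
The interval (-0.14251, 0.02451) contains 0, so the difference is not significant.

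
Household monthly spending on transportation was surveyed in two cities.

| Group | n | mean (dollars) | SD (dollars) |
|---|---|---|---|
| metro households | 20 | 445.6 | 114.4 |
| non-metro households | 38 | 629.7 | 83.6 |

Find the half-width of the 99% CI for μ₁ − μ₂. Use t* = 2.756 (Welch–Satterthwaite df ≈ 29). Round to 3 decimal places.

Standard errors of each mean: 114.4/√20 = 25.5806 and 83.6/√38 = 13.5617.
SE(x̄₁ − x̄₂) = √(25.5806² + 13.5617²) = 28.9532 for independent samples with unequal variances.
With t* = 2.756, the margin is 2.756 × 28.9532 = 79.7950.

79.795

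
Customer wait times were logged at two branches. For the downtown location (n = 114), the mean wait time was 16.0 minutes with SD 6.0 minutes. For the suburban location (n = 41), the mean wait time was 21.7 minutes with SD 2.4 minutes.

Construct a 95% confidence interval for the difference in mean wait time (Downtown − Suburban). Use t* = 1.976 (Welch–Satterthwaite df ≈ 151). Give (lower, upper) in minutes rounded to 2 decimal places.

Standard errors of each mean: 6.0/√114 = 0.5620 and 2.4/√41 = 0.3748.
SE(x̄₁ − x̄₂) = √(0.5620² + 0.3748²) = 0.6755 for independent samples with unequal variances.
With t* = 1.976, the margin is 1.976 × 0.6755 = 1.3348.
x̄₁ − x̄₂ = 16.0 − 21.7 = -5.7000; the interval is -5.7000 ± 1.3348 = (-7.03, -4.37).

(-7.03, -4.37)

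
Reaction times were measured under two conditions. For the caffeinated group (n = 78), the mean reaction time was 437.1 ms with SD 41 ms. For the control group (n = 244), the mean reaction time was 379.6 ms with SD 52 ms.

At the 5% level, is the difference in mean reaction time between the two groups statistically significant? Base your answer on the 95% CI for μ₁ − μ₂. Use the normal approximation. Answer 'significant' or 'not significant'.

SE₁ = s₁/√n₁ = 41/√78 = 4.6423; SE₂ = 52/√244 = 3.3290.
Independent samples, unequal variances: SE_diff = √(SE₁² + SE₂²) = √(21.55094929 + 11.082241) = 5.7125.
z* = 1.960, so margin of error = 1.960 × 5.7125 = 11.1965.
Difference in means = 437.1 − 379.6 = 57.5000.
57.5000 ± 11.1965 → (46.3035, 68.6965).
The interval (46.3035, 68.6965) does not contain 0, so the difference is significant.

significant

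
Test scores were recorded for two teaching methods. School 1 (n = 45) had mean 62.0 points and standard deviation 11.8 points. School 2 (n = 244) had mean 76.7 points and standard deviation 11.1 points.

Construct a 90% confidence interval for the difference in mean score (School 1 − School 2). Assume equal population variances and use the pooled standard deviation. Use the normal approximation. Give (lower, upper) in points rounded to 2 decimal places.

s_p = √[((n₁−1)s₁² + (n₂−1)s₂²)/(n₁+n₂−2)] = √[(44·11.8² + 243·11.1²)/287] = 11.2102.
SE = 11.2102·√(1/45 + 1/244) = 1.8187.
With z* = 1.645, margin = 1.645 × 1.8187 = 2.9918.
x̄₁ − x̄₂ = 62.0 − 76.7 = -14.7000; interval -14.7000 ± 2.9918 = (-17.69, -11.71).

(-17.69, -11.71)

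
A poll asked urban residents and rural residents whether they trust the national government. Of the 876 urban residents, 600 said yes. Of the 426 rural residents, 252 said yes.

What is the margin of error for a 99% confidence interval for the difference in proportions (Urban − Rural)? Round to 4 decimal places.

First, p̂₁ = 600/876 = 0.6849; p̂₂ = 252/426 = 0.5915.
The two standard errors are √(0.6849×0.3151/876) = 0.01570 and √(0.5915×0.4085/426) = 0.02382.
Because the samples are independent, SE_diff = √(0.01570² + 0.02382²) = 0.02853.
Using z* = 2.576 for 99%, ME = 2.576 × 0.02853 = 0.07349.

0.0735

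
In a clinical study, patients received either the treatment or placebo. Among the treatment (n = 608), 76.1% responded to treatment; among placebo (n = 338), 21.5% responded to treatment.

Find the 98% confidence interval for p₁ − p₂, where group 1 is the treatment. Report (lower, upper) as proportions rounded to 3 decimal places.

(0.480, 0.612)

SE₁ = √(p̂₁(1−p̂₁)/n₁) = √(0.7610·0.2390/608) = 0.01730; SE₂ = √(0.2150·0.7850/338) = 0.02235.
Independent samples: SE of the difference = √(SE₁² + SE₂²) = √(0.00029929 + 0.0004995225) = 0.02826.
z* for 98% confidence is 2.326, so the margin of error is 2.326 × 0.02826 = 0.06573.
Point estimate p̂₁ − p̂₂ = 0.7610 − 0.2150 = 0.5460.
0.5460 ± 0.06573 → (0.480, 0.612).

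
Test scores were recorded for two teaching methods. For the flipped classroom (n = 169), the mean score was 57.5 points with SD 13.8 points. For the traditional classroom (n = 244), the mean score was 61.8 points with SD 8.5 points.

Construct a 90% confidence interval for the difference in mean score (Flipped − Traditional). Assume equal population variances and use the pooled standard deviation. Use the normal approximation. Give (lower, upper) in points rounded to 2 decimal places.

Pooled variance s_p² = [168·13.8² + 243·8.5²] / (169+244−2) = 120.5612, so s_p = 10.9800.
SE_diff = s_p·√(1/n₁ + 1/n₂) = 10.9800·√(1/169 + 1/244) = 1.0989.
z* = 1.645; margin = 1.645 × 1.0989 = 1.8077.
Difference = 57.5 − 61.8 = -4.3000.
-4.3000 ± 1.8077 → (-6.11, -2.49).

(-6.11, -2.49)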